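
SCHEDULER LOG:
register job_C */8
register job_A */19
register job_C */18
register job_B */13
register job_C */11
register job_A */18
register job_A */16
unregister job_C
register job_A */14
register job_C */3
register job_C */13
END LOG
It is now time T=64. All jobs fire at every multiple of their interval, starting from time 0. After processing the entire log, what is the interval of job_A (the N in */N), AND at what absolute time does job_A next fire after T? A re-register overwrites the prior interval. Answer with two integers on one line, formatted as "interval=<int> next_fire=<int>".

Answer: interval=14 next_fire=70

Derivation:
Op 1: register job_C */8 -> active={job_C:*/8}
Op 2: register job_A */19 -> active={job_A:*/19, job_C:*/8}
Op 3: register job_C */18 -> active={job_A:*/19, job_C:*/18}
Op 4: register job_B */13 -> active={job_A:*/19, job_B:*/13, job_C:*/18}
Op 5: register job_C */11 -> active={job_A:*/19, job_B:*/13, job_C:*/11}
Op 6: register job_A */18 -> active={job_A:*/18, job_B:*/13, job_C:*/11}
Op 7: register job_A */16 -> active={job_A:*/16, job_B:*/13, job_C:*/11}
Op 8: unregister job_C -> active={job_A:*/16, job_B:*/13}
Op 9: register job_A */14 -> active={job_A:*/14, job_B:*/13}
Op 10: register job_C */3 -> active={job_A:*/14, job_B:*/13, job_C:*/3}
Op 11: register job_C */13 -> active={job_A:*/14, job_B:*/13, job_C:*/13}
Final interval of job_A = 14
Next fire of job_A after T=64: (64//14+1)*14 = 70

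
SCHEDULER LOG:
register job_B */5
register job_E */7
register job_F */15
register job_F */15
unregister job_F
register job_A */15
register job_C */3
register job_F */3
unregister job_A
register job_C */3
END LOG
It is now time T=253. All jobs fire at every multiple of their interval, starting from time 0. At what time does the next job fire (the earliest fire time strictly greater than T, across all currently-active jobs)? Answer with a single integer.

Answer: 255

Derivation:
Op 1: register job_B */5 -> active={job_B:*/5}
Op 2: register job_E */7 -> active={job_B:*/5, job_E:*/7}
Op 3: register job_F */15 -> active={job_B:*/5, job_E:*/7, job_F:*/15}
Op 4: register job_F */15 -> active={job_B:*/5, job_E:*/7, job_F:*/15}
Op 5: unregister job_F -> active={job_B:*/5, job_E:*/7}
Op 6: register job_A */15 -> active={job_A:*/15, job_B:*/5, job_E:*/7}
Op 7: register job_C */3 -> active={job_A:*/15, job_B:*/5, job_C:*/3, job_E:*/7}
Op 8: register job_F */3 -> active={job_A:*/15, job_B:*/5, job_C:*/3, job_E:*/7, job_F:*/3}
Op 9: unregister job_A -> active={job_B:*/5, job_C:*/3, job_E:*/7, job_F:*/3}
Op 10: register job_C */3 -> active={job_B:*/5, job_C:*/3, job_E:*/7, job_F:*/3}
  job_B: interval 5, next fire after T=253 is 255
  job_C: interval 3, next fire after T=253 is 255
  job_E: interval 7, next fire after T=253 is 259
  job_F: interval 3, next fire after T=253 is 255
Earliest fire time = 255 (job job_B)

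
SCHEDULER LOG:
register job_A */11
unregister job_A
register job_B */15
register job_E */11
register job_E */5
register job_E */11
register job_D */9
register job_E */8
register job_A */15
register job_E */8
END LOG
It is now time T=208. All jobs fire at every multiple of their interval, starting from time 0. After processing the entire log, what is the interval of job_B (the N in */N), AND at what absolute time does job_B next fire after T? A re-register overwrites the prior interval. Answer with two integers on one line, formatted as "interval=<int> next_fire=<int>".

Answer: interval=15 next_fire=210

Derivation:
Op 1: register job_A */11 -> active={job_A:*/11}
Op 2: unregister job_A -> active={}
Op 3: register job_B */15 -> active={job_B:*/15}
Op 4: register job_E */11 -> active={job_B:*/15, job_E:*/11}
Op 5: register job_E */5 -> active={job_B:*/15, job_E:*/5}
Op 6: register job_E */11 -> active={job_B:*/15, job_E:*/11}
Op 7: register job_D */9 -> active={job_B:*/15, job_D:*/9, job_E:*/11}
Op 8: register job_E */8 -> active={job_B:*/15, job_D:*/9, job_E:*/8}
Op 9: register job_A */15 -> active={job_A:*/15, job_B:*/15, job_D:*/9, job_E:*/8}
Op 10: register job_E */8 -> active={job_A:*/15, job_B:*/15, job_D:*/9, job_E:*/8}
Final interval of job_B = 15
Next fire of job_B after T=208: (208//15+1)*15 = 210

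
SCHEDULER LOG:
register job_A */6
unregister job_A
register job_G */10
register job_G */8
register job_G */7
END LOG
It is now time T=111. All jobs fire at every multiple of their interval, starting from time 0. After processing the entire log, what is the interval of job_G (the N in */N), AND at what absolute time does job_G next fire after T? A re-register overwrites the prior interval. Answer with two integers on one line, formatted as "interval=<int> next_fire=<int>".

Op 1: register job_A */6 -> active={job_A:*/6}
Op 2: unregister job_A -> active={}
Op 3: register job_G */10 -> active={job_G:*/10}
Op 4: register job_G */8 -> active={job_G:*/8}
Op 5: register job_G */7 -> active={job_G:*/7}
Final interval of job_G = 7
Next fire of job_G after T=111: (111//7+1)*7 = 112

Answer: interval=7 next_fire=112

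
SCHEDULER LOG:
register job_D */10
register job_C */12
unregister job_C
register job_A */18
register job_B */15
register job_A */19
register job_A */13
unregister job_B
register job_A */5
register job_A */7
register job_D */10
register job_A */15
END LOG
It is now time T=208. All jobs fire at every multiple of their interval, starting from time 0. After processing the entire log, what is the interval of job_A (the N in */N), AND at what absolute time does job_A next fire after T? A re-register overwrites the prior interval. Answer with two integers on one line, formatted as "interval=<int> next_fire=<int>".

Answer: interval=15 next_fire=210

Derivation:
Op 1: register job_D */10 -> active={job_D:*/10}
Op 2: register job_C */12 -> active={job_C:*/12, job_D:*/10}
Op 3: unregister job_C -> active={job_D:*/10}
Op 4: register job_A */18 -> active={job_A:*/18, job_D:*/10}
Op 5: register job_B */15 -> active={job_A:*/18, job_B:*/15, job_D:*/10}
Op 6: register job_A */19 -> active={job_A:*/19, job_B:*/15, job_D:*/10}
Op 7: register job_A */13 -> active={job_A:*/13, job_B:*/15, job_D:*/10}
Op 8: unregister job_B -> active={job_A:*/13, job_D:*/10}
Op 9: register job_A */5 -> active={job_A:*/5, job_D:*/10}
Op 10: register job_A */7 -> active={job_A:*/7, job_D:*/10}
Op 11: register job_D */10 -> active={job_A:*/7, job_D:*/10}
Op 12: register job_A */15 -> active={job_A:*/15, job_D:*/10}
Final interval of job_A = 15
Next fire of job_A after T=208: (208//15+1)*15 = 210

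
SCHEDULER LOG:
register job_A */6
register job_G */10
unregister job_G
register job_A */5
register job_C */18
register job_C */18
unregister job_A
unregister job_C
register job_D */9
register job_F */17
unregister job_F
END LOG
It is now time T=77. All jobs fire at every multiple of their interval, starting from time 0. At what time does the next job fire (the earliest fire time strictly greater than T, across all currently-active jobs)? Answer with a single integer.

Answer: 81

Derivation:
Op 1: register job_A */6 -> active={job_A:*/6}
Op 2: register job_G */10 -> active={job_A:*/6, job_G:*/10}
Op 3: unregister job_G -> active={job_A:*/6}
Op 4: register job_A */5 -> active={job_A:*/5}
Op 5: register job_C */18 -> active={job_A:*/5, job_C:*/18}
Op 6: register job_C */18 -> active={job_A:*/5, job_C:*/18}
Op 7: unregister job_A -> active={job_C:*/18}
Op 8: unregister job_C -> active={}
Op 9: register job_D */9 -> active={job_D:*/9}
Op 10: register job_F */17 -> active={job_D:*/9, job_F:*/17}
Op 11: unregister job_F -> active={job_D:*/9}
  job_D: interval 9, next fire after T=77 is 81
Earliest fire time = 81 (job job_D)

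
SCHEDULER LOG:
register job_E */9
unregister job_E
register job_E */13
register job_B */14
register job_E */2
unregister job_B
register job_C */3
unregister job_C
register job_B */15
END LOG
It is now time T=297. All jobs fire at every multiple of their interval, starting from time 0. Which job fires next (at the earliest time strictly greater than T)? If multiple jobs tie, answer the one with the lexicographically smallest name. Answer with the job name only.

Op 1: register job_E */9 -> active={job_E:*/9}
Op 2: unregister job_E -> active={}
Op 3: register job_E */13 -> active={job_E:*/13}
Op 4: register job_B */14 -> active={job_B:*/14, job_E:*/13}
Op 5: register job_E */2 -> active={job_B:*/14, job_E:*/2}
Op 6: unregister job_B -> active={job_E:*/2}
Op 7: register job_C */3 -> active={job_C:*/3, job_E:*/2}
Op 8: unregister job_C -> active={job_E:*/2}
Op 9: register job_B */15 -> active={job_B:*/15, job_E:*/2}
  job_B: interval 15, next fire after T=297 is 300
  job_E: interval 2, next fire after T=297 is 298
Earliest = 298, winner (lex tiebreak) = job_E

Answer: job_E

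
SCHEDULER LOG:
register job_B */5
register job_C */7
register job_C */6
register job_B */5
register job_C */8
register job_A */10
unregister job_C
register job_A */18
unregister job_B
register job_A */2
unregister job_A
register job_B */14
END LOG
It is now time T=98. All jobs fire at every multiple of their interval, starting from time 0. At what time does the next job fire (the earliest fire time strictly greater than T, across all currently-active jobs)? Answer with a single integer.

Answer: 112

Derivation:
Op 1: register job_B */5 -> active={job_B:*/5}
Op 2: register job_C */7 -> active={job_B:*/5, job_C:*/7}
Op 3: register job_C */6 -> active={job_B:*/5, job_C:*/6}
Op 4: register job_B */5 -> active={job_B:*/5, job_C:*/6}
Op 5: register job_C */8 -> active={job_B:*/5, job_C:*/8}
Op 6: register job_A */10 -> active={job_A:*/10, job_B:*/5, job_C:*/8}
Op 7: unregister job_C -> active={job_A:*/10, job_B:*/5}
Op 8: register job_A */18 -> active={job_A:*/18, job_B:*/5}
Op 9: unregister job_B -> active={job_A:*/18}
Op 10: register job_A */2 -> active={job_A:*/2}
Op 11: unregister job_A -> active={}
Op 12: register job_B */14 -> active={job_B:*/14}
  job_B: interval 14, next fire after T=98 is 112
Earliest fire time = 112 (job job_B)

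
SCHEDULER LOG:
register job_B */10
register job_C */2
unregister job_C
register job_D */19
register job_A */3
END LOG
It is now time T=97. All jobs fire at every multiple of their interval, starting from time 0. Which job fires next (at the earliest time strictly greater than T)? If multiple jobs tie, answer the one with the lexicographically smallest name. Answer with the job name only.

Op 1: register job_B */10 -> active={job_B:*/10}
Op 2: register job_C */2 -> active={job_B:*/10, job_C:*/2}
Op 3: unregister job_C -> active={job_B:*/10}
Op 4: register job_D */19 -> active={job_B:*/10, job_D:*/19}
Op 5: register job_A */3 -> active={job_A:*/3, job_B:*/10, job_D:*/19}
  job_A: interval 3, next fire after T=97 is 99
  job_B: interval 10, next fire after T=97 is 100
  job_D: interval 19, next fire after T=97 is 114
Earliest = 99, winner (lex tiebreak) = job_A

Answer: job_A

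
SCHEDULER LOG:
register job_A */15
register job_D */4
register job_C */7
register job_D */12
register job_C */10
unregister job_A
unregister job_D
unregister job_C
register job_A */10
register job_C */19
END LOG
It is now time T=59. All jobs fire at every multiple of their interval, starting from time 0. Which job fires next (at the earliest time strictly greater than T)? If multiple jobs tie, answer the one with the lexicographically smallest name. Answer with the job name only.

Answer: job_A

Derivation:
Op 1: register job_A */15 -> active={job_A:*/15}
Op 2: register job_D */4 -> active={job_A:*/15, job_D:*/4}
Op 3: register job_C */7 -> active={job_A:*/15, job_C:*/7, job_D:*/4}
Op 4: register job_D */12 -> active={job_A:*/15, job_C:*/7, job_D:*/12}
Op 5: register job_C */10 -> active={job_A:*/15, job_C:*/10, job_D:*/12}
Op 6: unregister job_A -> active={job_C:*/10, job_D:*/12}
Op 7: unregister job_D -> active={job_C:*/10}
Op 8: unregister job_C -> active={}
Op 9: register job_A */10 -> active={job_A:*/10}
Op 10: register job_C */19 -> active={job_A:*/10, job_C:*/19}
  job_A: interval 10, next fire after T=59 is 60
  job_C: interval 19, next fire after T=59 is 76
Earliest = 60, winner (lex tiebreak) = job_A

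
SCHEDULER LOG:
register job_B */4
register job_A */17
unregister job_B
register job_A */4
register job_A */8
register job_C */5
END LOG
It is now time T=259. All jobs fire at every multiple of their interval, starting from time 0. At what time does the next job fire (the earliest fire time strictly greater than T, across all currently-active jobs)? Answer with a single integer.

Answer: 260

Derivation:
Op 1: register job_B */4 -> active={job_B:*/4}
Op 2: register job_A */17 -> active={job_A:*/17, job_B:*/4}
Op 3: unregister job_B -> active={job_A:*/17}
Op 4: register job_A */4 -> active={job_A:*/4}
Op 5: register job_A */8 -> active={job_A:*/8}
Op 6: register job_C */5 -> active={job_A:*/8, job_C:*/5}
  job_A: interval 8, next fire after T=259 is 264
  job_C: interval 5, next fire after T=259 is 260
Earliest fire time = 260 (job job_C)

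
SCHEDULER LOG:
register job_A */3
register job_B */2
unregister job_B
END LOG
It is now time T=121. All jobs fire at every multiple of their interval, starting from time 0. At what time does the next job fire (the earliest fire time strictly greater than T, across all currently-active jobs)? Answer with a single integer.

Op 1: register job_A */3 -> active={job_A:*/3}
Op 2: register job_B */2 -> active={job_A:*/3, job_B:*/2}
Op 3: unregister job_B -> active={job_A:*/3}
  job_A: interval 3, next fire after T=121 is 123
Earliest fire time = 123 (job job_A)

Answer: 123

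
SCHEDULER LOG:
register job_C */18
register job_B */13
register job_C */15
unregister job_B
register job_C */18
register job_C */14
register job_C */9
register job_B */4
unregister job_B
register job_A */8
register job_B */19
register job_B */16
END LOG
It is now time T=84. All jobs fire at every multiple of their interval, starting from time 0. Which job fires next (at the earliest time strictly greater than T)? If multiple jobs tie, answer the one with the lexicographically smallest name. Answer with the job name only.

Answer: job_A

Derivation:
Op 1: register job_C */18 -> active={job_C:*/18}
Op 2: register job_B */13 -> active={job_B:*/13, job_C:*/18}
Op 3: register job_C */15 -> active={job_B:*/13, job_C:*/15}
Op 4: unregister job_B -> active={job_C:*/15}
Op 5: register job_C */18 -> active={job_C:*/18}
Op 6: register job_C */14 -> active={job_C:*/14}
Op 7: register job_C */9 -> active={job_C:*/9}
Op 8: register job_B */4 -> active={job_B:*/4, job_C:*/9}
Op 9: unregister job_B -> active={job_C:*/9}
Op 10: register job_A */8 -> active={job_A:*/8, job_C:*/9}
Op 11: register job_B */19 -> active={job_A:*/8, job_B:*/19, job_C:*/9}
Op 12: register job_B */16 -> active={job_A:*/8, job_B:*/16, job_C:*/9}
  job_A: interval 8, next fire after T=84 is 88
  job_B: interval 16, next fire after T=84 is 96
  job_C: interval 9, next fire after T=84 is 90
Earliest = 88, winner (lex tiebreak) = job_A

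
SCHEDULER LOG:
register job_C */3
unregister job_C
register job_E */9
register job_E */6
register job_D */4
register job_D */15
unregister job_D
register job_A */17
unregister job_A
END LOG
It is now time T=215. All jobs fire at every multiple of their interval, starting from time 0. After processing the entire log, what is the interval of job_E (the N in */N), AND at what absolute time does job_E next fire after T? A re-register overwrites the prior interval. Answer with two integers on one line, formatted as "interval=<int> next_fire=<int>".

Answer: interval=6 next_fire=216

Derivation:
Op 1: register job_C */3 -> active={job_C:*/3}
Op 2: unregister job_C -> active={}
Op 3: register job_E */9 -> active={job_E:*/9}
Op 4: register job_E */6 -> active={job_E:*/6}
Op 5: register job_D */4 -> active={job_D:*/4, job_E:*/6}
Op 6: register job_D */15 -> active={job_D:*/15, job_E:*/6}
Op 7: unregister job_D -> active={job_E:*/6}
Op 8: register job_A */17 -> active={job_A:*/17, job_E:*/6}
Op 9: unregister job_A -> active={job_E:*/6}
Final interval of job_E = 6
Next fire of job_E after T=215: (215//6+1)*6 = 216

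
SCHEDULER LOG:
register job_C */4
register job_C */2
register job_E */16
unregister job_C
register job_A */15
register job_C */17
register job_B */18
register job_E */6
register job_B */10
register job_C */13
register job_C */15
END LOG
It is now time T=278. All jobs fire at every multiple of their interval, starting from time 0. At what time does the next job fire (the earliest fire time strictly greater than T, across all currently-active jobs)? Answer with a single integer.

Answer: 280

Derivation:
Op 1: register job_C */4 -> active={job_C:*/4}
Op 2: register job_C */2 -> active={job_C:*/2}
Op 3: register job_E */16 -> active={job_C:*/2, job_E:*/16}
Op 4: unregister job_C -> active={job_E:*/16}
Op 5: register job_A */15 -> active={job_A:*/15, job_E:*/16}
Op 6: register job_C */17 -> active={job_A:*/15, job_C:*/17, job_E:*/16}
Op 7: register job_B */18 -> active={job_A:*/15, job_B:*/18, job_C:*/17, job_E:*/16}
Op 8: register job_E */6 -> active={job_A:*/15, job_B:*/18, job_C:*/17, job_E:*/6}
Op 9: register job_B */10 -> active={job_A:*/15, job_B:*/10, job_C:*/17, job_E:*/6}
Op 10: register job_C */13 -> active={job_A:*/15, job_B:*/10, job_C:*/13, job_E:*/6}
Op 11: register job_C */15 -> active={job_A:*/15, job_B:*/10, job_C:*/15, job_E:*/6}
  job_A: interval 15, next fire after T=278 is 285
  job_B: interval 10, next fire after T=278 is 280
  job_C: interval 15, next fire after T=278 is 285
  job_E: interval 6, next fire after T=278 is 282
Earliest fire time = 280 (job job_B)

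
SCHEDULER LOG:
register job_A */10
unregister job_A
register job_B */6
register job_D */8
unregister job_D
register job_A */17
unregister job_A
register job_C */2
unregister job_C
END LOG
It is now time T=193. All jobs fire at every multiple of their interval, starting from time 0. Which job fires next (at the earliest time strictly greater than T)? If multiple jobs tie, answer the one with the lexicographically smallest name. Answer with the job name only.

Op 1: register job_A */10 -> active={job_A:*/10}
Op 2: unregister job_A -> active={}
Op 3: register job_B */6 -> active={job_B:*/6}
Op 4: register job_D */8 -> active={job_B:*/6, job_D:*/8}
Op 5: unregister job_D -> active={job_B:*/6}
Op 6: register job_A */17 -> active={job_A:*/17, job_B:*/6}
Op 7: unregister job_A -> active={job_B:*/6}
Op 8: register job_C */2 -> active={job_B:*/6, job_C:*/2}
Op 9: unregister job_C -> active={job_B:*/6}
  job_B: interval 6, next fire after T=193 is 198
Earliest = 198, winner (lex tiebreak) = job_B

Answer: job_B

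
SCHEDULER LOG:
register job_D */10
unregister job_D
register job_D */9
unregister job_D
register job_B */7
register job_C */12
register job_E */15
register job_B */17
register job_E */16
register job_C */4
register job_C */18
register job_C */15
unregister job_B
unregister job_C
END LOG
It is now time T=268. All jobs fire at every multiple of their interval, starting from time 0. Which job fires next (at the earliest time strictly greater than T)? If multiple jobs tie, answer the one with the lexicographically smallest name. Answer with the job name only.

Op 1: register job_D */10 -> active={job_D:*/10}
Op 2: unregister job_D -> active={}
Op 3: register job_D */9 -> active={job_D:*/9}
Op 4: unregister job_D -> active={}
Op 5: register job_B */7 -> active={job_B:*/7}
Op 6: register job_C */12 -> active={job_B:*/7, job_C:*/12}
Op 7: register job_E */15 -> active={job_B:*/7, job_C:*/12, job_E:*/15}
Op 8: register job_B */17 -> active={job_B:*/17, job_C:*/12, job_E:*/15}
Op 9: register job_E */16 -> active={job_B:*/17, job_C:*/12, job_E:*/16}
Op 10: register job_C */4 -> active={job_B:*/17, job_C:*/4, job_E:*/16}
Op 11: register job_C */18 -> active={job_B:*/17, job_C:*/18, job_E:*/16}
Op 12: register job_C */15 -> active={job_B:*/17, job_C:*/15, job_E:*/16}
Op 13: unregister job_B -> active={job_C:*/15, job_E:*/16}
Op 14: unregister job_C -> active={job_E:*/16}
  job_E: interval 16, next fire after T=268 is 272
Earliest = 272, winner (lex tiebreak) = job_E

Answer: job_E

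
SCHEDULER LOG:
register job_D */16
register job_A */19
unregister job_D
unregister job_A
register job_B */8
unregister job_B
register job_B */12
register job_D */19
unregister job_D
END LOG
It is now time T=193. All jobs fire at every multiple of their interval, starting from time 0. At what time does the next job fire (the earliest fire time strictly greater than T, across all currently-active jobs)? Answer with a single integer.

Op 1: register job_D */16 -> active={job_D:*/16}
Op 2: register job_A */19 -> active={job_A:*/19, job_D:*/16}
Op 3: unregister job_D -> active={job_A:*/19}
Op 4: unregister job_A -> active={}
Op 5: register job_B */8 -> active={job_B:*/8}
Op 6: unregister job_B -> active={}
Op 7: register job_B */12 -> active={job_B:*/12}
Op 8: register job_D */19 -> active={job_B:*/12, job_D:*/19}
Op 9: unregister job_D -> active={job_B:*/12}
  job_B: interval 12, next fire after T=193 is 204
Earliest fire time = 204 (job job_B)

Answer: 204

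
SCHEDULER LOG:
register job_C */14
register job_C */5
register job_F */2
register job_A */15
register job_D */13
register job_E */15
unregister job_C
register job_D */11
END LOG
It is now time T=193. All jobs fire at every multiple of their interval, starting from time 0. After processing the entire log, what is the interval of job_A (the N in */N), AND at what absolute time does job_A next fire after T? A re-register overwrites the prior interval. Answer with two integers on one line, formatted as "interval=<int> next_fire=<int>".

Op 1: register job_C */14 -> active={job_C:*/14}
Op 2: register job_C */5 -> active={job_C:*/5}
Op 3: register job_F */2 -> active={job_C:*/5, job_F:*/2}
Op 4: register job_A */15 -> active={job_A:*/15, job_C:*/5, job_F:*/2}
Op 5: register job_D */13 -> active={job_A:*/15, job_C:*/5, job_D:*/13, job_F:*/2}
Op 6: register job_E */15 -> active={job_A:*/15, job_C:*/5, job_D:*/13, job_E:*/15, job_F:*/2}
Op 7: unregister job_C -> active={job_A:*/15, job_D:*/13, job_E:*/15, job_F:*/2}
Op 8: register job_D */11 -> active={job_A:*/15, job_D:*/11, job_E:*/15, job_F:*/2}
Final interval of job_A = 15
Next fire of job_A after T=193: (193//15+1)*15 = 195

Answer: interval=15 next_fire=195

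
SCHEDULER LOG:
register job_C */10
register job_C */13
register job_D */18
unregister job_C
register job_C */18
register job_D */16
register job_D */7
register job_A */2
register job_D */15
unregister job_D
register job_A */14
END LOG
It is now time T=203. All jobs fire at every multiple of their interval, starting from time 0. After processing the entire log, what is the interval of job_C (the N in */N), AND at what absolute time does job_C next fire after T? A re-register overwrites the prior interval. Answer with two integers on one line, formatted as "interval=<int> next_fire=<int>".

Answer: interval=18 next_fire=216

Derivation:
Op 1: register job_C */10 -> active={job_C:*/10}
Op 2: register job_C */13 -> active={job_C:*/13}
Op 3: register job_D */18 -> active={job_C:*/13, job_D:*/18}
Op 4: unregister job_C -> active={job_D:*/18}
Op 5: register job_C */18 -> active={job_C:*/18, job_D:*/18}
Op 6: register job_D */16 -> active={job_C:*/18, job_D:*/16}
Op 7: register job_D */7 -> active={job_C:*/18, job_D:*/7}
Op 8: register job_A */2 -> active={job_A:*/2, job_C:*/18, job_D:*/7}
Op 9: register job_D */15 -> active={job_A:*/2, job_C:*/18, job_D:*/15}
Op 10: unregister job_D -> active={job_A:*/2, job_C:*/18}
Op 11: register job_A */14 -> active={job_A:*/14, job_C:*/18}
Final interval of job_C = 18
Next fire of job_C after T=203: (203//18+1)*18 = 216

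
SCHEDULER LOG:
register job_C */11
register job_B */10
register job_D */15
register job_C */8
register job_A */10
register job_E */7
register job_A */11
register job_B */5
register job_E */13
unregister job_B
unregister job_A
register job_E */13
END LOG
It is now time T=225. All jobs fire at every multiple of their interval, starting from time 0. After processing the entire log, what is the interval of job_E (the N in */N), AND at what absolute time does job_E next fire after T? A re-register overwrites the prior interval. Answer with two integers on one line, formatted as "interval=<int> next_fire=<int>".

Op 1: register job_C */11 -> active={job_C:*/11}
Op 2: register job_B */10 -> active={job_B:*/10, job_C:*/11}
Op 3: register job_D */15 -> active={job_B:*/10, job_C:*/11, job_D:*/15}
Op 4: register job_C */8 -> active={job_B:*/10, job_C:*/8, job_D:*/15}
Op 5: register job_A */10 -> active={job_A:*/10, job_B:*/10, job_C:*/8, job_D:*/15}
Op 6: register job_E */7 -> active={job_A:*/10, job_B:*/10, job_C:*/8, job_D:*/15, job_E:*/7}
Op 7: register job_A */11 -> active={job_A:*/11, job_B:*/10, job_C:*/8, job_D:*/15, job_E:*/7}
Op 8: register job_B */5 -> active={job_A:*/11, job_B:*/5, job_C:*/8, job_D:*/15, job_E:*/7}
Op 9: register job_E */13 -> active={job_A:*/11, job_B:*/5, job_C:*/8, job_D:*/15, job_E:*/13}
Op 10: unregister job_B -> active={job_A:*/11, job_C:*/8, job_D:*/15, job_E:*/13}
Op 11: unregister job_A -> active={job_C:*/8, job_D:*/15, job_E:*/13}
Op 12: register job_E */13 -> active={job_C:*/8, job_D:*/15, job_E:*/13}
Final interval of job_E = 13
Next fire of job_E after T=225: (225//13+1)*13 = 234

Answer: interval=13 next_fire=234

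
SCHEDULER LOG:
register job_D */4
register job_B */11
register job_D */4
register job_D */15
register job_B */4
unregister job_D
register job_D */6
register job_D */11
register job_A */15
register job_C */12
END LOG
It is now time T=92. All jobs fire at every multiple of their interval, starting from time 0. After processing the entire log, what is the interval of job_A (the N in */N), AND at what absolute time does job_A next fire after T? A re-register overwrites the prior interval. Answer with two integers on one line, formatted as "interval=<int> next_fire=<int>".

Answer: interval=15 next_fire=105

Derivation:
Op 1: register job_D */4 -> active={job_D:*/4}
Op 2: register job_B */11 -> active={job_B:*/11, job_D:*/4}
Op 3: register job_D */4 -> active={job_B:*/11, job_D:*/4}
Op 4: register job_D */15 -> active={job_B:*/11, job_D:*/15}
Op 5: register job_B */4 -> active={job_B:*/4, job_D:*/15}
Op 6: unregister job_D -> active={job_B:*/4}
Op 7: register job_D */6 -> active={job_B:*/4, job_D:*/6}
Op 8: register job_D */11 -> active={job_B:*/4, job_D:*/11}
Op 9: register job_A */15 -> active={job_A:*/15, job_B:*/4, job_D:*/11}
Op 10: register job_C */12 -> active={job_A:*/15, job_B:*/4, job_C:*/12, job_D:*/11}
Final interval of job_A = 15
Next fire of job_A after T=92: (92//15+1)*15 = 105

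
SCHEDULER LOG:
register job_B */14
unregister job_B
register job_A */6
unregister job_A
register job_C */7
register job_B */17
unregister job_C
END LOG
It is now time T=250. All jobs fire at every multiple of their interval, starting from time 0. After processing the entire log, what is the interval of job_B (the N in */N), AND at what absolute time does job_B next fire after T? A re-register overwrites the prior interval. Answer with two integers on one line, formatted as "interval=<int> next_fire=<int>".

Answer: interval=17 next_fire=255

Derivation:
Op 1: register job_B */14 -> active={job_B:*/14}
Op 2: unregister job_B -> active={}
Op 3: register job_A */6 -> active={job_A:*/6}
Op 4: unregister job_A -> active={}
Op 5: register job_C */7 -> active={job_C:*/7}
Op 6: register job_B */17 -> active={job_B:*/17, job_C:*/7}
Op 7: unregister job_C -> active={job_B:*/17}
Final interval of job_B = 17
Next fire of job_B after T=250: (250//17+1)*17 = 255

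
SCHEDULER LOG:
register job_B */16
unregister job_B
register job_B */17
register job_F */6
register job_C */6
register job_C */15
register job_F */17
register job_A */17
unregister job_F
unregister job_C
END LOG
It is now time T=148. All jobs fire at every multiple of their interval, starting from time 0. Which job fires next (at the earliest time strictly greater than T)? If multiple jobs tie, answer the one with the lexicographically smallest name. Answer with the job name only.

Op 1: register job_B */16 -> active={job_B:*/16}
Op 2: unregister job_B -> active={}
Op 3: register job_B */17 -> active={job_B:*/17}
Op 4: register job_F */6 -> active={job_B:*/17, job_F:*/6}
Op 5: register job_C */6 -> active={job_B:*/17, job_C:*/6, job_F:*/6}
Op 6: register job_C */15 -> active={job_B:*/17, job_C:*/15, job_F:*/6}
Op 7: register job_F */17 -> active={job_B:*/17, job_C:*/15, job_F:*/17}
Op 8: register job_A */17 -> active={job_A:*/17, job_B:*/17, job_C:*/15, job_F:*/17}
Op 9: unregister job_F -> active={job_A:*/17, job_B:*/17, job_C:*/15}
Op 10: unregister job_C -> active={job_A:*/17, job_B:*/17}
  job_A: interval 17, next fire after T=148 is 153
  job_B: interval 17, next fire after T=148 is 153
Earliest = 153, winner (lex tiebreak) = job_A

Answer: job_A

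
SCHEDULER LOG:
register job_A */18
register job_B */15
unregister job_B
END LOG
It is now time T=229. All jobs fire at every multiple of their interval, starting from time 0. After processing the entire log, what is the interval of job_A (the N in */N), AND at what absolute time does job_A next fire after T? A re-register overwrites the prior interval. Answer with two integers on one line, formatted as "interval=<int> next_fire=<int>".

Answer: interval=18 next_fire=234

Derivation:
Op 1: register job_A */18 -> active={job_A:*/18}
Op 2: register job_B */15 -> active={job_A:*/18, job_B:*/15}
Op 3: unregister job_B -> active={job_A:*/18}
Final interval of job_A = 18
Next fire of job_A after T=229: (229//18+1)*18 = 234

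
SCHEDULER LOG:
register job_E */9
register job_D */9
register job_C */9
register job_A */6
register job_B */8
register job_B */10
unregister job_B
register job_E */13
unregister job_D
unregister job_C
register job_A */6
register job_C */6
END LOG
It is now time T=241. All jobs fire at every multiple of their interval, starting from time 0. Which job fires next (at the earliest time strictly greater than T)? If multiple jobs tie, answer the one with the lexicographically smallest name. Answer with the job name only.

Op 1: register job_E */9 -> active={job_E:*/9}
Op 2: register job_D */9 -> active={job_D:*/9, job_E:*/9}
Op 3: register job_C */9 -> active={job_C:*/9, job_D:*/9, job_E:*/9}
Op 4: register job_A */6 -> active={job_A:*/6, job_C:*/9, job_D:*/9, job_E:*/9}
Op 5: register job_B */8 -> active={job_A:*/6, job_B:*/8, job_C:*/9, job_D:*/9, job_E:*/9}
Op 6: register job_B */10 -> active={job_A:*/6, job_B:*/10, job_C:*/9, job_D:*/9, job_E:*/9}
Op 7: unregister job_B -> active={job_A:*/6, job_C:*/9, job_D:*/9, job_E:*/9}
Op 8: register job_E */13 -> active={job_A:*/6, job_C:*/9, job_D:*/9, job_E:*/13}
Op 9: unregister job_D -> active={job_A:*/6, job_C:*/9, job_E:*/13}
Op 10: unregister job_C -> active={job_A:*/6, job_E:*/13}
Op 11: register job_A */6 -> active={job_A:*/6, job_E:*/13}
Op 12: register job_C */6 -> active={job_A:*/6, job_C:*/6, job_E:*/13}
  job_A: interval 6, next fire after T=241 is 246
  job_C: interval 6, next fire after T=241 is 246
  job_E: interval 13, next fire after T=241 is 247
Earliest = 246, winner (lex tiebreak) = job_A

Answer: job_A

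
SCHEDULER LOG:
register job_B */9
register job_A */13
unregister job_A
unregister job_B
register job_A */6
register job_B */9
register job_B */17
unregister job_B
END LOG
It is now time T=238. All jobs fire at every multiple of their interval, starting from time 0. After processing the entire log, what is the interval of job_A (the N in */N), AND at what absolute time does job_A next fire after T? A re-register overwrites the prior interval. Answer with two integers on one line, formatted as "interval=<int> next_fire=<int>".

Op 1: register job_B */9 -> active={job_B:*/9}
Op 2: register job_A */13 -> active={job_A:*/13, job_B:*/9}
Op 3: unregister job_A -> active={job_B:*/9}
Op 4: unregister job_B -> active={}
Op 5: register job_A */6 -> active={job_A:*/6}
Op 6: register job_B */9 -> active={job_A:*/6, job_B:*/9}
Op 7: register job_B */17 -> active={job_A:*/6, job_B:*/17}
Op 8: unregister job_B -> active={job_A:*/6}
Final interval of job_A = 6
Next fire of job_A after T=238: (238//6+1)*6 = 240

Answer: interval=6 next_fire=240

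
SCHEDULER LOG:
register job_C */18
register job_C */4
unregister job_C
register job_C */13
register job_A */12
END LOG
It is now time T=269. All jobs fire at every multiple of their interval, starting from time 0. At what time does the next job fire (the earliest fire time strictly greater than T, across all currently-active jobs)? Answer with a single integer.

Op 1: register job_C */18 -> active={job_C:*/18}
Op 2: register job_C */4 -> active={job_C:*/4}
Op 3: unregister job_C -> active={}
Op 4: register job_C */13 -> active={job_C:*/13}
Op 5: register job_A */12 -> active={job_A:*/12, job_C:*/13}
  job_A: interval 12, next fire after T=269 is 276
  job_C: interval 13, next fire after T=269 is 273
Earliest fire time = 273 (job job_C)

Answer: 273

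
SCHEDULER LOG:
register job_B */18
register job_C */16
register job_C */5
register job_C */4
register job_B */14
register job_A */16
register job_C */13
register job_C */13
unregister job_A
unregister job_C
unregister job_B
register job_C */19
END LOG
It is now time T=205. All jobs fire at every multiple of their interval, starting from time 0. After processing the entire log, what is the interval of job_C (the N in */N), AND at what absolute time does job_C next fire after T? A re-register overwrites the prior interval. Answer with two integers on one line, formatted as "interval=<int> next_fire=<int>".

Op 1: register job_B */18 -> active={job_B:*/18}
Op 2: register job_C */16 -> active={job_B:*/18, job_C:*/16}
Op 3: register job_C */5 -> active={job_B:*/18, job_C:*/5}
Op 4: register job_C */4 -> active={job_B:*/18, job_C:*/4}
Op 5: register job_B */14 -> active={job_B:*/14, job_C:*/4}
Op 6: register job_A */16 -> active={job_A:*/16, job_B:*/14, job_C:*/4}
Op 7: register job_C */13 -> active={job_A:*/16, job_B:*/14, job_C:*/13}
Op 8: register job_C */13 -> active={job_A:*/16, job_B:*/14, job_C:*/13}
Op 9: unregister job_A -> active={job_B:*/14, job_C:*/13}
Op 10: unregister job_C -> active={job_B:*/14}
Op 11: unregister job_B -> active={}
Op 12: register job_C */19 -> active={job_C:*/19}
Final interval of job_C = 19
Next fire of job_C after T=205: (205//19+1)*19 = 209

Answer: interval=19 next_fire=209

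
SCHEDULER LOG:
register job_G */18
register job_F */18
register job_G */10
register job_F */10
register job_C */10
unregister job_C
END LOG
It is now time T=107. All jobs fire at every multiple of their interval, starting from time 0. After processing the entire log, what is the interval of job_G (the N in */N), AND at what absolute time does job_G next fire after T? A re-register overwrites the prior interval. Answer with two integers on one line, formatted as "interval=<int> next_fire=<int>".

Answer: interval=10 next_fire=110

Derivation:
Op 1: register job_G */18 -> active={job_G:*/18}
Op 2: register job_F */18 -> active={job_F:*/18, job_G:*/18}
Op 3: register job_G */10 -> active={job_F:*/18, job_G:*/10}
Op 4: register job_F */10 -> active={job_F:*/10, job_G:*/10}
Op 5: register job_C */10 -> active={job_C:*/10, job_F:*/10, job_G:*/10}
Op 6: unregister job_C -> active={job_F:*/10, job_G:*/10}
Final interval of job_G = 10
Next fire of job_G after T=107: (107//10+1)*10 = 110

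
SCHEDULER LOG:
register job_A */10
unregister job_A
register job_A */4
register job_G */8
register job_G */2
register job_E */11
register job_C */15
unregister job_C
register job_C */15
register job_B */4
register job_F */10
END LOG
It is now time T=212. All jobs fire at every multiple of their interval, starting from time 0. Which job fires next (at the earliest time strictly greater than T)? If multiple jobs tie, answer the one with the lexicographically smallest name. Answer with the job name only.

Op 1: register job_A */10 -> active={job_A:*/10}
Op 2: unregister job_A -> active={}
Op 3: register job_A */4 -> active={job_A:*/4}
Op 4: register job_G */8 -> active={job_A:*/4, job_G:*/8}
Op 5: register job_G */2 -> active={job_A:*/4, job_G:*/2}
Op 6: register job_E */11 -> active={job_A:*/4, job_E:*/11, job_G:*/2}
Op 7: register job_C */15 -> active={job_A:*/4, job_C:*/15, job_E:*/11, job_G:*/2}
Op 8: unregister job_C -> active={job_A:*/4, job_E:*/11, job_G:*/2}
Op 9: register job_C */15 -> active={job_A:*/4, job_C:*/15, job_E:*/11, job_G:*/2}
Op 10: register job_B */4 -> active={job_A:*/4, job_B:*/4, job_C:*/15, job_E:*/11, job_G:*/2}
Op 11: register job_F */10 -> active={job_A:*/4, job_B:*/4, job_C:*/15, job_E:*/11, job_F:*/10, job_G:*/2}
  job_A: interval 4, next fire after T=212 is 216
  job_B: interval 4, next fire after T=212 is 216
  job_C: interval 15, next fire after T=212 is 225
  job_E: interval 11, next fire after T=212 is 220
  job_F: interval 10, next fire after T=212 is 220
  job_G: interval 2, next fire after T=212 is 214
Earliest = 214, winner (lex tiebreak) = job_G

Answer: job_G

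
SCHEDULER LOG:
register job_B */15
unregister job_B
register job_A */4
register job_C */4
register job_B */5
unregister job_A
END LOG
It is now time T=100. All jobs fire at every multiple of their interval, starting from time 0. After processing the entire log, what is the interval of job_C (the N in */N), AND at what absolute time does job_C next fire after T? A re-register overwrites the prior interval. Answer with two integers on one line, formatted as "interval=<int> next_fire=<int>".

Op 1: register job_B */15 -> active={job_B:*/15}
Op 2: unregister job_B -> active={}
Op 3: register job_A */4 -> active={job_A:*/4}
Op 4: register job_C */4 -> active={job_A:*/4, job_C:*/4}
Op 5: register job_B */5 -> active={job_A:*/4, job_B:*/5, job_C:*/4}
Op 6: unregister job_A -> active={job_B:*/5, job_C:*/4}
Final interval of job_C = 4
Next fire of job_C after T=100: (100//4+1)*4 = 104

Answer: interval=4 next_fire=104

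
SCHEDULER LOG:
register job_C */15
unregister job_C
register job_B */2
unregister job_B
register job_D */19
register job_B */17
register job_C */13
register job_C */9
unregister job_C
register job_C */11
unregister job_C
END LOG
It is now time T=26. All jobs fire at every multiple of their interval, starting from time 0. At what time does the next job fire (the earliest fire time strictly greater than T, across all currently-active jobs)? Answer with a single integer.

Answer: 34

Derivation:
Op 1: register job_C */15 -> active={job_C:*/15}
Op 2: unregister job_C -> active={}
Op 3: register job_B */2 -> active={job_B:*/2}
Op 4: unregister job_B -> active={}
Op 5: register job_D */19 -> active={job_D:*/19}
Op 6: register job_B */17 -> active={job_B:*/17, job_D:*/19}
Op 7: register job_C */13 -> active={job_B:*/17, job_C:*/13, job_D:*/19}
Op 8: register job_C */9 -> active={job_B:*/17, job_C:*/9, job_D:*/19}
Op 9: unregister job_C -> active={job_B:*/17, job_D:*/19}
Op 10: register job_C */11 -> active={job_B:*/17, job_C:*/11, job_D:*/19}
Op 11: unregister job_C -> active={job_B:*/17, job_D:*/19}
  job_B: interval 17, next fire after T=26 is 34
  job_D: interval 19, next fire after T=26 is 38
Earliest fire time = 34 (job job_B)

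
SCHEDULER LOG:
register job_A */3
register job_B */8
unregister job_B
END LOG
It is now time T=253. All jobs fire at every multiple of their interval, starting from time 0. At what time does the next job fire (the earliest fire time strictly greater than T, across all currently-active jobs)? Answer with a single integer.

Answer: 255

Derivation:
Op 1: register job_A */3 -> active={job_A:*/3}
Op 2: register job_B */8 -> active={job_A:*/3, job_B:*/8}
Op 3: unregister job_B -> active={job_A:*/3}
  job_A: interval 3, next fire after T=253 is 255
Earliest fire time = 255 (job job_A)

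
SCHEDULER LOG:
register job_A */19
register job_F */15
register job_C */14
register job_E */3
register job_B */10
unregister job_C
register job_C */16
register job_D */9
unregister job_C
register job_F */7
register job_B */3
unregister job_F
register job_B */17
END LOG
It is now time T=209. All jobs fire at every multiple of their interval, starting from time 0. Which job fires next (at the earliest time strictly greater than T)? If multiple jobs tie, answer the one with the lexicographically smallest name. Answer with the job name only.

Op 1: register job_A */19 -> active={job_A:*/19}
Op 2: register job_F */15 -> active={job_A:*/19, job_F:*/15}
Op 3: register job_C */14 -> active={job_A:*/19, job_C:*/14, job_F:*/15}
Op 4: register job_E */3 -> active={job_A:*/19, job_C:*/14, job_E:*/3, job_F:*/15}
Op 5: register job_B */10 -> active={job_A:*/19, job_B:*/10, job_C:*/14, job_E:*/3, job_F:*/15}
Op 6: unregister job_C -> active={job_A:*/19, job_B:*/10, job_E:*/3, job_F:*/15}
Op 7: register job_C */16 -> active={job_A:*/19, job_B:*/10, job_C:*/16, job_E:*/3, job_F:*/15}
Op 8: register job_D */9 -> active={job_A:*/19, job_B:*/10, job_C:*/16, job_D:*/9, job_E:*/3, job_F:*/15}
Op 9: unregister job_C -> active={job_A:*/19, job_B:*/10, job_D:*/9, job_E:*/3, job_F:*/15}
Op 10: register job_F */7 -> active={job_A:*/19, job_B:*/10, job_D:*/9, job_E:*/3, job_F:*/7}
Op 11: register job_B */3 -> active={job_A:*/19, job_B:*/3, job_D:*/9, job_E:*/3, job_F:*/7}
Op 12: unregister job_F -> active={job_A:*/19, job_B:*/3, job_D:*/9, job_E:*/3}
Op 13: register job_B */17 -> active={job_A:*/19, job_B:*/17, job_D:*/9, job_E:*/3}
  job_A: interval 19, next fire after T=209 is 228
  job_B: interval 17, next fire after T=209 is 221
  job_D: interval 9, next fire after T=209 is 216
  job_E: interval 3, next fire after T=209 is 210
Earliest = 210, winner (lex tiebreak) = job_E

Answer: job_E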